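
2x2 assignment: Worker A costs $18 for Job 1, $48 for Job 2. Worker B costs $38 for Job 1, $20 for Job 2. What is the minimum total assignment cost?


Option 1: A->1 + B->2 = $18 + $20 = $38
Option 2: A->2 + B->1 = $48 + $38 = $86
Min cost = min($38, $86) = $38

$38


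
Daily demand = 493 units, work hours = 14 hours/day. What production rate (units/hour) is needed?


Formula: Production Rate = Daily Demand / Available Hours
Rate = 493 units/day / 14 hours/day
Rate = 35.2 units/hour

35.2 units/hour


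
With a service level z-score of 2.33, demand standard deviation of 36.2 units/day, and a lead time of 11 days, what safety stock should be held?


Formula: SS = z * sigma_d * sqrt(LT)
sqrt(LT) = sqrt(11) = 3.3166
SS = 2.33 * 36.2 * 3.3166
SS = 279.7 units

279.7 units


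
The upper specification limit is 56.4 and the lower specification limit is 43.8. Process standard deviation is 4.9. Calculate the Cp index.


Cp = (56.4 - 43.8) / (6 * 4.9)

0.43


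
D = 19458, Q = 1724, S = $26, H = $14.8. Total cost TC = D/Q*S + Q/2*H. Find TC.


TC = 19458/1724 * 26 + 1724/2 * 14.8

$13051.05


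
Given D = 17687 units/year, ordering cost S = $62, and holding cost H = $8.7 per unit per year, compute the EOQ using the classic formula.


Formula: EOQ = sqrt(2 * D * S / H)
Numerator: 2 * 17687 * 62 = 2193188
2DS/H = 2193188 / 8.7 = 252090.6
EOQ = sqrt(252090.6) = 502.1 units

502.1 units


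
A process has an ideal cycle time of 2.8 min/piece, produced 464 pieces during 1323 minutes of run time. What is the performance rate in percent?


Formula: Performance = (Ideal CT * Total Count) / Run Time * 100
Ideal output time = 2.8 * 464 = 1299.2 min
Performance = 1299.2 / 1323 * 100 = 98.2%

98.2%


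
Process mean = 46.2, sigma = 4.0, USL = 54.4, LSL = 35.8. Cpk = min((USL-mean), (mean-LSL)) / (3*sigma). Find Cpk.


Cpu = (54.4 - 46.2) / (3 * 4.0) = 0.68
Cpl = (46.2 - 35.8) / (3 * 4.0) = 0.87
Cpk = min(0.68, 0.87) = 0.68

0.68


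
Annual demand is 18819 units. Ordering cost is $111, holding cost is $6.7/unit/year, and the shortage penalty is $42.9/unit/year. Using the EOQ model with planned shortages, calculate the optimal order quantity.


Formula: EOQ* = sqrt(2DS/H) * sqrt((H+P)/P)
Base EOQ = sqrt(2*18819*111/6.7) = 789.65 units
Correction = sqrt((6.7+42.9)/42.9) = 1.07526
EOQ* = 789.65 * 1.07526 = 849.1 units

849.1 units


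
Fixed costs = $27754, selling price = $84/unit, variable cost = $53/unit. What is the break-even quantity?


Formula: BEQ = Fixed Costs / (Price - Variable Cost)
Contribution margin = $84 - $53 = $31/unit
BEQ = ceil($27754 / $31/unit) = ceil(895.29) = 896 units

896 units


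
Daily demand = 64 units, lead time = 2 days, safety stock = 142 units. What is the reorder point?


Formula: ROP = (Daily Demand * Lead Time) + Safety Stock
Demand during lead time = 64 * 2 = 128 units
ROP = 128 + 142 = 270 units

270 units


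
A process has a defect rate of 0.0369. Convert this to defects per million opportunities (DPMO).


DPMO = defect_rate * 1000000 = 0.0369 * 1000000

36900


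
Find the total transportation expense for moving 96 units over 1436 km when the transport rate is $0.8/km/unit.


TC = dist * cost * units = 1436 * 0.8 * 96 = $110284.80

$110284.80


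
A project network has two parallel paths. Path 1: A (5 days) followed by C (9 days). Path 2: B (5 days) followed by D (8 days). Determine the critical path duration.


Path 1 = 5 + 9 = 14 days
Path 2 = 5 + 8 = 13 days
Duration = max(14, 13) = 14 days

14 days


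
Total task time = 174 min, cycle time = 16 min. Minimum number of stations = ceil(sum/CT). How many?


Formula: N_min = ceil(Sum of Task Times / Cycle Time)
N_min = ceil(174 min / 16 min) = ceil(10.875)
N_min = 11 stations

11


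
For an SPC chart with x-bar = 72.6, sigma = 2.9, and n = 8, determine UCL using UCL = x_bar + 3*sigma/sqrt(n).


UCL = 72.6 + 3 * 2.9 / sqrt(8)

75.68


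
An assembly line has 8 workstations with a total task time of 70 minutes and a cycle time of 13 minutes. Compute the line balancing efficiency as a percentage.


Formula: Efficiency = Sum of Task Times / (N_stations * CT) * 100
Total station capacity = 8 stations * 13 min = 104 min
Efficiency = 70 / 104 * 100 = 67.3%

67.3%


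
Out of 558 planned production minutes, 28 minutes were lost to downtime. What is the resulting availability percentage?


Formula: Availability = (Planned Time - Downtime) / Planned Time * 100
Uptime = 558 - 28 = 530 min
Availability = 530 / 558 * 100 = 95.0%

95.0%


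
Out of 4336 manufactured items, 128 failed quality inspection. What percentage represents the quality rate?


Formula: Quality Rate = Good Pieces / Total Pieces * 100
Good pieces = 4336 - 128 = 4208
QR = 4208 / 4336 * 100 = 97.0%

97.0%


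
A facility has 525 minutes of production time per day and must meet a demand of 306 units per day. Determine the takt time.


Formula: Takt Time = Available Production Time / Customer Demand
Takt = 525 min/day / 306 units/day
Takt = 1.72 min/unit

1.72 min/unit


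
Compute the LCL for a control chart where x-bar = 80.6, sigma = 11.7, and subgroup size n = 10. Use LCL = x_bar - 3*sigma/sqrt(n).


LCL = 80.6 - 3 * 11.7 / sqrt(10)

69.5


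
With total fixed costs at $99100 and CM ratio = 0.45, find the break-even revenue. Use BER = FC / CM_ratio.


Formula: BER = Fixed Costs / Contribution Margin Ratio
BER = $99100 / 0.45
BER = $220222.22 (to the nearest cent)

$220222.22


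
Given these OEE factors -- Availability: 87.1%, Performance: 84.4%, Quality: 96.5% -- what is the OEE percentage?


Formula: OEE = Availability * Performance * Quality / 10000
A * P = 87.1% * 84.4% / 100 = 73.51%
OEE = 73.51% * 96.5% / 100 = 70.9%

70.9%


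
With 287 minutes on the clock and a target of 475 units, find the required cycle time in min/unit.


Formula: CT = Available Time / Number of Units
CT = 287 min / 475 units
CT = 0.6 min/unit

0.6 min/unit


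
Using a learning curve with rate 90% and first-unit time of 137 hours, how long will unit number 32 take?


Formula: T_n = T_1 * (learning_rate)^(log2(n)) where learning_rate = rate/100
Doublings = log2(32) = 5
T_n = 137 * 0.9^5
T_n = 137 * 0.5905 = 80.9 hours

80.9 hours


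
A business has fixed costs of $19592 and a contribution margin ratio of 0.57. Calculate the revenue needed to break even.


Formula: BER = Fixed Costs / Contribution Margin Ratio
BER = $19592 / 0.57
BER = $34371.93 (to the nearest cent)

$34371.93


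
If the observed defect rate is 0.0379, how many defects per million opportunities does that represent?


DPMO = defect_rate * 1000000 = 0.0379 * 1000000

37900


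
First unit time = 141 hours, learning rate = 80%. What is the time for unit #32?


Formula: T_n = T_1 * (learning_rate)^(log2(n)) where learning_rate = rate/100
Doublings = log2(32) = 5
T_n = 141 * 0.8^5
T_n = 141 * 0.3277 = 46.2 hours

46.2 hours


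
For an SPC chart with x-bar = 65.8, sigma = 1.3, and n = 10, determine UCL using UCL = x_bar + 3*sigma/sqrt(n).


UCL = 65.8 + 3 * 1.3 / sqrt(10)

67.03


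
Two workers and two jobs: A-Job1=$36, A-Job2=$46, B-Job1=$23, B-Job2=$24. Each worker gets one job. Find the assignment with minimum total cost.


Option 1: A->1 + B->2 = $36 + $24 = $60
Option 2: A->2 + B->1 = $46 + $23 = $69
Min cost = min($60, $69) = $60

$60


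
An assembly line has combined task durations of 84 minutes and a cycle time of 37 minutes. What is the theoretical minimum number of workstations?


Formula: N_min = ceil(Sum of Task Times / Cycle Time)
N_min = ceil(84 min / 37 min) = ceil(2.2703)
N_min = 3 stations

3


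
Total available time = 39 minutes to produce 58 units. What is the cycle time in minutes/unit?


Formula: CT = Available Time / Number of Units
CT = 39 min / 58 units
CT = 0.67 min/unit

0.67 min/unit


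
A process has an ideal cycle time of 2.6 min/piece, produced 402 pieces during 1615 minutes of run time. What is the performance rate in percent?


Formula: Performance = (Ideal CT * Total Count) / Run Time * 100
Ideal output time = 2.6 * 402 = 1045.2 min
Performance = 1045.2 / 1615 * 100 = 64.7%

64.7%


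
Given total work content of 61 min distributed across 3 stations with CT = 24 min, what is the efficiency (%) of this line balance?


Formula: Efficiency = Sum of Task Times / (N_stations * CT) * 100
Total station capacity = 3 stations * 24 min = 72 min
Efficiency = 61 / 72 * 100 = 84.7%

84.7%


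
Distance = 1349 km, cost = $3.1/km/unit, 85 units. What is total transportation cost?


TC = dist * cost * units = 1349 * 3.1 * 85 = $355461.50

$355461.50


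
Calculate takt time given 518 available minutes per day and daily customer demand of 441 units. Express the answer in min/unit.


Formula: Takt Time = Available Production Time / Customer Demand
Takt = 518 min/day / 441 units/day
Takt = 1.17 min/unit

1.17 min/unit


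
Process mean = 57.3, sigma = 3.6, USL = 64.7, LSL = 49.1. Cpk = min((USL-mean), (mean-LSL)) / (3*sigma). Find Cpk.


Cpu = (64.7 - 57.3) / (3 * 3.6) = 0.69
Cpl = (57.3 - 49.1) / (3 * 3.6) = 0.76
Cpk = min(0.69, 0.76) = 0.69

0.69


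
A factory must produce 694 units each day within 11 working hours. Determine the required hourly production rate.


Formula: Production Rate = Daily Demand / Available Hours
Rate = 694 units/day / 11 hours/day
Rate = 63.1 units/hour

63.1 units/hour


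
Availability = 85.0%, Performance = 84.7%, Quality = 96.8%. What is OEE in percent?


Formula: OEE = Availability * Performance * Quality / 10000
A * P = 85.0% * 84.7% / 100 = 72.0%
OEE = 72.0% * 96.8% / 100 = 69.7%

69.7%


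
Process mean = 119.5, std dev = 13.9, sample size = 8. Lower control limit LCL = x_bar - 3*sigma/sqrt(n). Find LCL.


LCL = 119.5 - 3 * 13.9 / sqrt(8)

104.76


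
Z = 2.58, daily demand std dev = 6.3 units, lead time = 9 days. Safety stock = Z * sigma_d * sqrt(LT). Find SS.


Formula: SS = z * sigma_d * sqrt(LT)
sqrt(LT) = sqrt(9) = 3.0
SS = 2.58 * 6.3 * 3.0
SS = 48.8 units

48.8 units


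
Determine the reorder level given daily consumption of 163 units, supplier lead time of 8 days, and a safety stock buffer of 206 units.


Formula: ROP = (Daily Demand * Lead Time) + Safety Stock
Demand during lead time = 163 * 8 = 1304 units
ROP = 1304 + 206 = 1510 units

1510 units


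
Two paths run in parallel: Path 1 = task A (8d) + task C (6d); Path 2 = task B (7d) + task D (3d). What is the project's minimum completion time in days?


Path 1 = 8 + 6 = 14 days
Path 2 = 7 + 3 = 10 days
Duration = max(14, 10) = 14 days

14 days


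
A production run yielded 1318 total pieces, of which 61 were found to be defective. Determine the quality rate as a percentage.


Formula: Quality Rate = Good Pieces / Total Pieces * 100
Good pieces = 1318 - 61 = 1257
QR = 1257 / 1318 * 100 = 95.4%

95.4%


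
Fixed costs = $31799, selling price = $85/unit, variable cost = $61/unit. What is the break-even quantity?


Formula: BEQ = Fixed Costs / (Price - Variable Cost)
Contribution margin = $85 - $61 = $24/unit
BEQ = ceil($31799 / $24/unit) = ceil(1324.96) = 1325 units

1325 units


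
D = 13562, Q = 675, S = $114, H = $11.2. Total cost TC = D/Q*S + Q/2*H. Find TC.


TC = 13562/675 * 114 + 675/2 * 11.2

$6070.47


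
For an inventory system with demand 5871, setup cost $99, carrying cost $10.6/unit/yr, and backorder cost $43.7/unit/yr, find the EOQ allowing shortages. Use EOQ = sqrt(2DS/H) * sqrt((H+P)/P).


Formula: EOQ* = sqrt(2DS/H) * sqrt((H+P)/P)
Base EOQ = sqrt(2*5871*99/10.6) = 331.16 units
Correction = sqrt((10.6+43.7)/43.7) = 1.1147
EOQ* = 331.16 * 1.1147 = 369.1 units

369.1 units


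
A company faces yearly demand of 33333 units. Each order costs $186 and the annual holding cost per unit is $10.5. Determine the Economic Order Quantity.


Formula: EOQ = sqrt(2 * D * S / H)
Numerator: 2 * 33333 * 186 = 12399876
2DS/H = 12399876 / 10.5 = 1180940.6
EOQ = sqrt(1180940.6) = 1086.7 units

1086.7 units


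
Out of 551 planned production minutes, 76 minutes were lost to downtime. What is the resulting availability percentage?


Formula: Availability = (Planned Time - Downtime) / Planned Time * 100
Uptime = 551 - 76 = 475 min
Availability = 475 / 551 * 100 = 86.2%

86.2%


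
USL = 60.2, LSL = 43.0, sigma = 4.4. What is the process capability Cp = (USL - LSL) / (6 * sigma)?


Cp = (60.2 - 43.0) / (6 * 4.4)

0.65


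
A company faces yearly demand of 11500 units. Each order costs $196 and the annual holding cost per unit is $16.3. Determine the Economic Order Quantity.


Formula: EOQ = sqrt(2 * D * S / H)
Numerator: 2 * 11500 * 196 = 4508000
2DS/H = 4508000 / 16.3 = 276564.4
EOQ = sqrt(276564.4) = 525.9 units

525.9 units


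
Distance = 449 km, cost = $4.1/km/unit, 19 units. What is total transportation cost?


TC = dist * cost * units = 449 * 4.1 * 19 = $34977.10

$34977.10


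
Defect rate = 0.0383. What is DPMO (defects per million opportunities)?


DPMO = defect_rate * 1000000 = 0.0383 * 1000000

38300


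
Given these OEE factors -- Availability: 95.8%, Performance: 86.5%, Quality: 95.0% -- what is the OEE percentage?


Formula: OEE = Availability * Performance * Quality / 10000
A * P = 95.8% * 86.5% / 100 = 82.87%
OEE = 82.87% * 95.0% / 100 = 78.7%

78.7%


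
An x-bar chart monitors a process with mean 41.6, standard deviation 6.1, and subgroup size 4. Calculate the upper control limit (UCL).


UCL = 41.6 + 3 * 6.1 / sqrt(4)

50.75


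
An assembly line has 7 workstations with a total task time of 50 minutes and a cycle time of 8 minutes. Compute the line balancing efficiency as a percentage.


Formula: Efficiency = Sum of Task Times / (N_stations * CT) * 100
Total station capacity = 7 stations * 8 min = 56 min
Efficiency = 50 / 56 * 100 = 89.3%

89.3%


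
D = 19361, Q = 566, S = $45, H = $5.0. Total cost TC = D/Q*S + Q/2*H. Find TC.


TC = 19361/566 * 45 + 566/2 * 5.0

$2954.30


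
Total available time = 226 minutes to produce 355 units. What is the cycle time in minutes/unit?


Formula: CT = Available Time / Number of Units
CT = 226 min / 355 units
CT = 0.64 min/unit

0.64 min/unit


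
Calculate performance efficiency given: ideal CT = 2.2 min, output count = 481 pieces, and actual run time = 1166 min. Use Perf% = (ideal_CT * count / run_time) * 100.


Formula: Performance = (Ideal CT * Total Count) / Run Time * 100
Ideal output time = 2.2 * 481 = 1058.2 min
Performance = 1058.2 / 1166 * 100 = 90.8%

90.8%


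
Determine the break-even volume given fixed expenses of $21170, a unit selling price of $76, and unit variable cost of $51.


Formula: BEQ = Fixed Costs / (Price - Variable Cost)
Contribution margin = $76 - $51 = $25/unit
BEQ = ceil($21170 / $25/unit) = ceil(846.8) = 847 units

847 units


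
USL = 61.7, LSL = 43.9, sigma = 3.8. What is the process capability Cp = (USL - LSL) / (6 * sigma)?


Cp = (61.7 - 43.9) / (6 * 3.8)

0.78


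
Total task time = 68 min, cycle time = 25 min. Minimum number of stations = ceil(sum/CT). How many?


Formula: N_min = ceil(Sum of Task Times / Cycle Time)
N_min = ceil(68 min / 25 min) = ceil(2.72)
N_min = 3 stations

3


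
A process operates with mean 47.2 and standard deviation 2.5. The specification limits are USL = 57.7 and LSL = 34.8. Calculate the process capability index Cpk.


Cpu = (57.7 - 47.2) / (3 * 2.5) = 1.4
Cpl = (47.2 - 34.8) / (3 * 2.5) = 1.65
Cpk = min(1.4, 1.65) = 1.4

1.4


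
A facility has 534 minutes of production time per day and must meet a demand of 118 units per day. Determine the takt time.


Formula: Takt Time = Available Production Time / Customer Demand
Takt = 534 min/day / 118 units/day
Takt = 4.53 min/unit

4.53 min/unit


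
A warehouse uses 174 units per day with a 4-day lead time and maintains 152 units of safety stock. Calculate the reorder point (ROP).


Formula: ROP = (Daily Demand * Lead Time) + Safety Stock
Demand during lead time = 174 * 4 = 696 units
ROP = 696 + 152 = 848 units

848 units


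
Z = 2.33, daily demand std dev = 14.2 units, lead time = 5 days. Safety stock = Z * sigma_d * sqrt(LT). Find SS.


Formula: SS = z * sigma_d * sqrt(LT)
sqrt(LT) = sqrt(5) = 2.2361
SS = 2.33 * 14.2 * 2.2361
SS = 74.0 units

74.0 units


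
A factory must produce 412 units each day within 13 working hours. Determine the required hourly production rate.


Formula: Production Rate = Daily Demand / Available Hours
Rate = 412 units/day / 13 hours/day
Rate = 31.7 units/hour

31.7 units/hour


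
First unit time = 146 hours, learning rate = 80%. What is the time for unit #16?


Formula: T_n = T_1 * (learning_rate)^(log2(n)) where learning_rate = rate/100
Doublings = log2(16) = 4
T_n = 146 * 0.8^4
T_n = 146 * 0.4096 = 59.8 hours

59.8 hours


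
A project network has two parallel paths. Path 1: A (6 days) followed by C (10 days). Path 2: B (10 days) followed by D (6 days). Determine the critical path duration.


Path 1 = 6 + 10 = 16 days
Path 2 = 10 + 6 = 16 days
Duration = max(16, 16) = 16 days

16 days


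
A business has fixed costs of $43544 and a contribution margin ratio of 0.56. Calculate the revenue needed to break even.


Formula: BER = Fixed Costs / Contribution Margin Ratio
BER = $43544 / 0.56
BER = $77757.14 (to the nearest cent)

$77757.14


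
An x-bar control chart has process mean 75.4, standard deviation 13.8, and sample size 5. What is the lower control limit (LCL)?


LCL = 75.4 - 3 * 13.8 / sqrt(5)

56.89


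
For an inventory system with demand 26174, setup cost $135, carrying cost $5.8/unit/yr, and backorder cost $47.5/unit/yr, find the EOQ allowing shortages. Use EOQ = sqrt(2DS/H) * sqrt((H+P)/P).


Formula: EOQ* = sqrt(2DS/H) * sqrt((H+P)/P)
Base EOQ = sqrt(2*26174*135/5.8) = 1103.83 units
Correction = sqrt((5.8+47.5)/47.5) = 1.05929
EOQ* = 1103.83 * 1.05929 = 1169.3 units

1169.3 units


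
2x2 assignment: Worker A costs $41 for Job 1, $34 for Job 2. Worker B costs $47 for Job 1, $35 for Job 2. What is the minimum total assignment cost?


Option 1: A->1 + B->2 = $41 + $35 = $76
Option 2: A->2 + B->1 = $34 + $47 = $81
Min cost = min($76, $81) = $76

$76


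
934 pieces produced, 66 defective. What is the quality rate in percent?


Formula: Quality Rate = Good Pieces / Total Pieces * 100
Good pieces = 934 - 66 = 868
QR = 868 / 934 * 100 = 92.9%

92.9%


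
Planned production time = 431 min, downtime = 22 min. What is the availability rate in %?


Formula: Availability = (Planned Time - Downtime) / Planned Time * 100
Uptime = 431 - 22 = 409 min
Availability = 409 / 431 * 100 = 94.9%

94.9%


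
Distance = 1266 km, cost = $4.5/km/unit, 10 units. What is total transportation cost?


TC = dist * cost * units = 1266 * 4.5 * 10 = $56970.00

$56970.00


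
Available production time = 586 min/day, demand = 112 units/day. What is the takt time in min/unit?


Formula: Takt Time = Available Production Time / Customer Demand
Takt = 586 min/day / 112 units/day
Takt = 5.23 min/unit

5.23 min/unit


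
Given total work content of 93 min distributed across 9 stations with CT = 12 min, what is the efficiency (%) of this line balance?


Formula: Efficiency = Sum of Task Times / (N_stations * CT) * 100
Total station capacity = 9 stations * 12 min = 108 min
Efficiency = 93 / 108 * 100 = 86.1%

86.1%


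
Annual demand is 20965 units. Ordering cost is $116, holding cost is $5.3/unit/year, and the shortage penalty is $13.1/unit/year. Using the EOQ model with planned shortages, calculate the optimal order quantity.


Formula: EOQ* = sqrt(2DS/H) * sqrt((H+P)/P)
Base EOQ = sqrt(2*20965*116/5.3) = 957.97 units
Correction = sqrt((5.3+13.1)/13.1) = 1.18515
EOQ* = 957.97 * 1.18515 = 1135.3 units

1135.3 units


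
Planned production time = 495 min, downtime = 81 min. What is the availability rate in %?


Formula: Availability = (Planned Time - Downtime) / Planned Time * 100
Uptime = 495 - 81 = 414 min
Availability = 414 / 495 * 100 = 83.6%

83.6%


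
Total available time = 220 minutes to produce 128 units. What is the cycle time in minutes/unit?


Formula: CT = Available Time / Number of Units
CT = 220 min / 128 units
CT = 1.72 min/unit

1.72 min/unit


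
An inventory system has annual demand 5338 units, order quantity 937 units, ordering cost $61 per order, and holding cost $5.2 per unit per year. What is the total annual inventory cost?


TC = 5338/937 * 61 + 937/2 * 5.2

$2783.71


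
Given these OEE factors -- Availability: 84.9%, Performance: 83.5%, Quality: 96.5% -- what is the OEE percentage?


Formula: OEE = Availability * Performance * Quality / 10000
A * P = 84.9% * 83.5% / 100 = 70.89%
OEE = 70.89% * 96.5% / 100 = 68.4%

68.4%


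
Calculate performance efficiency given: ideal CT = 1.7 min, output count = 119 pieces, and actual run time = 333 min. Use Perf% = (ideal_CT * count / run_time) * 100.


Formula: Performance = (Ideal CT * Total Count) / Run Time * 100
Ideal output time = 1.7 * 119 = 202.3 min
Performance = 202.3 / 333 * 100 = 60.8%

60.8%


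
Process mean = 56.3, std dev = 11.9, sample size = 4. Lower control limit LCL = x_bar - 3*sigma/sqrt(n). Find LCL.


LCL = 56.3 - 3 * 11.9 / sqrt(4)

38.45


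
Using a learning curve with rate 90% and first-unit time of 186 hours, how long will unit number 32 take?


Formula: T_n = T_1 * (learning_rate)^(log2(n)) where learning_rate = rate/100
Doublings = log2(32) = 5
T_n = 186 * 0.9^5
T_n = 186 * 0.5905 = 109.8 hours

109.8 hours


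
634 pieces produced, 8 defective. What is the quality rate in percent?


Formula: Quality Rate = Good Pieces / Total Pieces * 100
Good pieces = 634 - 8 = 626
QR = 626 / 634 * 100 = 98.7%

98.7%


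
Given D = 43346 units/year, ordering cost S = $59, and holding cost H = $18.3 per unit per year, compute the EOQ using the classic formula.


Formula: EOQ = sqrt(2 * D * S / H)
Numerator: 2 * 43346 * 59 = 5114828
2DS/H = 5114828 / 18.3 = 279498.8
EOQ = sqrt(279498.8) = 528.7 units

528.7 units


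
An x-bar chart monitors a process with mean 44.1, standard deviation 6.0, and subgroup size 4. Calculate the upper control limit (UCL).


UCL = 44.1 + 3 * 6.0 / sqrt(4)

53.1


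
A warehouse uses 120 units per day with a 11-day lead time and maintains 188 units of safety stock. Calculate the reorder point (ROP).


Formula: ROP = (Daily Demand * Lead Time) + Safety Stock
Demand during lead time = 120 * 11 = 1320 units
ROP = 1320 + 188 = 1508 units

1508 units


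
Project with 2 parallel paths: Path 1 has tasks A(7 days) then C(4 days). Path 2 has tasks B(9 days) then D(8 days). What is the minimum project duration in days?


Path 1 = 7 + 4 = 11 days
Path 2 = 9 + 8 = 17 days
Duration = max(11, 17) = 17 days

17 days


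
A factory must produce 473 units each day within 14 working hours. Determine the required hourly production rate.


Formula: Production Rate = Daily Demand / Available Hours
Rate = 473 units/day / 14 hours/day
Rate = 33.8 units/hour

33.8 units/hour


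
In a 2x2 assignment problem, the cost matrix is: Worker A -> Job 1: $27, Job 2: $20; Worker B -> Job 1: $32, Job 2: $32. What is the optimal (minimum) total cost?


Option 1: A->1 + B->2 = $27 + $32 = $59
Option 2: A->2 + B->1 = $20 + $32 = $52
Min cost = min($59, $52) = $52

$52


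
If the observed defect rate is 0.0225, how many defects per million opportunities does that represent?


DPMO = defect_rate * 1000000 = 0.0225 * 1000000

22500


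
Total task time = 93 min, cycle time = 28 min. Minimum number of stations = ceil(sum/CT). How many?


Formula: N_min = ceil(Sum of Task Times / Cycle Time)
N_min = ceil(93 min / 28 min) = ceil(3.3214)
N_min = 4 stations

4


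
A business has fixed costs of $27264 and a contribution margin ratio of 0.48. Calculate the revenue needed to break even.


Formula: BER = Fixed Costs / Contribution Margin Ratio
BER = $27264 / 0.48
BER = $56800.00 (to the nearest cent)

$56800.00


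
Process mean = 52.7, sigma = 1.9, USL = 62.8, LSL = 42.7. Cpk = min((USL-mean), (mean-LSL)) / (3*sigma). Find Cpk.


Cpu = (62.8 - 52.7) / (3 * 1.9) = 1.77
Cpl = (52.7 - 42.7) / (3 * 1.9) = 1.75
Cpk = min(1.77, 1.75) = 1.75

1.75


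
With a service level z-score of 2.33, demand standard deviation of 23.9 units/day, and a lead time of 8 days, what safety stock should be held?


Formula: SS = z * sigma_d * sqrt(LT)
sqrt(LT) = sqrt(8) = 2.8284
SS = 2.33 * 23.9 * 2.8284
SS = 157.5 units

157.5 units


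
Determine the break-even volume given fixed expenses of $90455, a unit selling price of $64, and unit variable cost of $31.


Formula: BEQ = Fixed Costs / (Price - Variable Cost)
Contribution margin = $64 - $31 = $33/unit
BEQ = ceil($90455 / $33/unit) = ceil(2741.06) = 2742 units

2742 units


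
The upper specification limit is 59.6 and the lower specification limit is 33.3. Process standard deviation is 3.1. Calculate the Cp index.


Cp = (59.6 - 33.3) / (6 * 3.1)

1.41


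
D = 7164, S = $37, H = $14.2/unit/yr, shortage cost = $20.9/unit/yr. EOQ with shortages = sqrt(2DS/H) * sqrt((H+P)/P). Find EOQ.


Formula: EOQ* = sqrt(2DS/H) * sqrt((H+P)/P)
Base EOQ = sqrt(2*7164*37/14.2) = 193.22 units
Correction = sqrt((14.2+20.9)/20.9) = 1.29593
EOQ* = 193.22 * 1.29593 = 250.4 units

250.4 units


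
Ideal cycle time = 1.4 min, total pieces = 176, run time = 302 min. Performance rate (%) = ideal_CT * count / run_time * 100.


Formula: Performance = (Ideal CT * Total Count) / Run Time * 100
Ideal output time = 1.4 * 176 = 246.4 min
Performance = 246.4 / 302 * 100 = 81.6%

81.6%


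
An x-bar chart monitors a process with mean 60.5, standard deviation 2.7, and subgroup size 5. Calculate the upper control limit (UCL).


UCL = 60.5 + 3 * 2.7 / sqrt(5)

64.12


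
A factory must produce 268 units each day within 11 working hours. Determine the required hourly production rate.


Formula: Production Rate = Daily Demand / Available Hours
Rate = 268 units/day / 11 hours/day
Rate = 24.4 units/hour

24.4 units/hour


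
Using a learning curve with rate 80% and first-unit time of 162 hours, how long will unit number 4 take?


Formula: T_n = T_1 * (learning_rate)^(log2(n)) where learning_rate = rate/100
Doublings = log2(4) = 2
T_n = 162 * 0.8^2
T_n = 162 * 0.64 = 103.7 hours

103.7 hours


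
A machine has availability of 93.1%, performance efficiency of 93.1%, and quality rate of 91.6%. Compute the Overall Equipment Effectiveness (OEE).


Formula: OEE = Availability * Performance * Quality / 10000
A * P = 93.1% * 93.1% / 100 = 86.68%
OEE = 86.68% * 91.6% / 100 = 79.4%

79.4%


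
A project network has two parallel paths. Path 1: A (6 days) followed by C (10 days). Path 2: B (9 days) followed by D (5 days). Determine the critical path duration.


Path 1 = 6 + 10 = 16 days
Path 2 = 9 + 5 = 14 days
Duration = max(16, 14) = 16 days

16 days


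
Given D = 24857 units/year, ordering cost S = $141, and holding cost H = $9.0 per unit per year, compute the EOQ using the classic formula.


Formula: EOQ = sqrt(2 * D * S / H)
Numerator: 2 * 24857 * 141 = 7009674
2DS/H = 7009674 / 9.0 = 778852.7
EOQ = sqrt(778852.7) = 882.5 units

882.5 units


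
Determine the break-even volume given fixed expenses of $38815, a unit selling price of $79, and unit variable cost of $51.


Formula: BEQ = Fixed Costs / (Price - Variable Cost)
Contribution margin = $79 - $51 = $28/unit
BEQ = ceil($38815 / $28/unit) = ceil(1386.25) = 1387 units

1387 units


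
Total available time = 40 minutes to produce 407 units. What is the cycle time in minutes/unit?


Formula: CT = Available Time / Number of Units
CT = 40 min / 407 units
CT = 0.1 min/unit

0.1 min/unit


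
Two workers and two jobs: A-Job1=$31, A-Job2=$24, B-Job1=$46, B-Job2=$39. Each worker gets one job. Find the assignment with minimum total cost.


Option 1: A->1 + B->2 = $31 + $39 = $70
Option 2: A->2 + B->1 = $24 + $46 = $70
Min cost = min($70, $70) = $70

$70


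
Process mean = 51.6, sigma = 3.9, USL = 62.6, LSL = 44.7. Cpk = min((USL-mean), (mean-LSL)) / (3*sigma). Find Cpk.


Cpu = (62.6 - 51.6) / (3 * 3.9) = 0.94
Cpl = (51.6 - 44.7) / (3 * 3.9) = 0.59
Cpk = min(0.94, 0.59) = 0.59

0.59


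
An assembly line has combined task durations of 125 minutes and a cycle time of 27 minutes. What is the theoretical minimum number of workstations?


Formula: N_min = ceil(Sum of Task Times / Cycle Time)
N_min = ceil(125 min / 27 min) = ceil(4.6296)
N_min = 5 stations

5


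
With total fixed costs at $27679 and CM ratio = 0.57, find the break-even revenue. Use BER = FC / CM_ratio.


Formula: BER = Fixed Costs / Contribution Margin Ratio
BER = $27679 / 0.57
BER = $48559.65 (to the nearest cent)

$48559.65


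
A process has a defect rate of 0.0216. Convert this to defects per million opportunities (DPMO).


DPMO = defect_rate * 1000000 = 0.0216 * 1000000

21600


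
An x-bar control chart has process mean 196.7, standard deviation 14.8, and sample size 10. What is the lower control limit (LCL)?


LCL = 196.7 - 3 * 14.8 / sqrt(10)

182.66


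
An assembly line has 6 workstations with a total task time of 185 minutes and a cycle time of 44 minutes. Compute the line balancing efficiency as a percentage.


Formula: Efficiency = Sum of Task Times / (N_stations * CT) * 100
Total station capacity = 6 stations * 44 min = 264 min
Efficiency = 185 / 264 * 100 = 70.1%

70.1%


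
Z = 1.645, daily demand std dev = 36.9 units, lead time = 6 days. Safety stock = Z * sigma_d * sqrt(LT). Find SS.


Formula: SS = z * sigma_d * sqrt(LT)
sqrt(LT) = sqrt(6) = 2.4495
SS = 1.645 * 36.9 * 2.4495
SS = 148.7 units

148.7 units


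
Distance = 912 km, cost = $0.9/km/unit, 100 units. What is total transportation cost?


TC = dist * cost * units = 912 * 0.9 * 100 = $82080.00

$82080.00


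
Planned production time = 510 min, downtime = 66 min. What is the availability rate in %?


Formula: Availability = (Planned Time - Downtime) / Planned Time * 100
Uptime = 510 - 66 = 444 min
Availability = 444 / 510 * 100 = 87.1%

87.1%


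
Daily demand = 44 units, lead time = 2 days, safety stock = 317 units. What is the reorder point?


Formula: ROP = (Daily Demand * Lead Time) + Safety Stock
Demand during lead time = 44 * 2 = 88 units
ROP = 88 + 317 = 405 units

405 units


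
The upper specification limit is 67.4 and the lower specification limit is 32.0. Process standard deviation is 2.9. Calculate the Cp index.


Cp = (67.4 - 32.0) / (6 * 2.9)

2.03


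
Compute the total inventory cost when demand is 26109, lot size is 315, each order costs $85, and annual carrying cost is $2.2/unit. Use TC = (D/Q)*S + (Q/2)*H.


TC = 26109/315 * 85 + 315/2 * 2.2

$7391.79


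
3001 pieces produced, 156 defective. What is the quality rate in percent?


Formula: Quality Rate = Good Pieces / Total Pieces * 100
Good pieces = 3001 - 156 = 2845
QR = 2845 / 3001 * 100 = 94.8%

94.8%


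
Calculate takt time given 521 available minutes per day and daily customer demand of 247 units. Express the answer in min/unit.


Formula: Takt Time = Available Production Time / Customer Demand
Takt = 521 min/day / 247 units/day
Takt = 2.11 min/unit

2.11 min/unit


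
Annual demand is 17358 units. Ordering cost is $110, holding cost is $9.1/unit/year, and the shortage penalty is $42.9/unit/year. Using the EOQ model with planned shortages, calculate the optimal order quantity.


Formula: EOQ* = sqrt(2DS/H) * sqrt((H+P)/P)
Base EOQ = sqrt(2*17358*110/9.1) = 647.8 units
Correction = sqrt((9.1+42.9)/42.9) = 1.10096
EOQ* = 647.8 * 1.10096 = 713.2 units

713.2 units


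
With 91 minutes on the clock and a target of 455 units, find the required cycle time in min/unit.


Formula: CT = Available Time / Number of Units
CT = 91 min / 455 units
CT = 0.2 min/unit

0.2 min/unit


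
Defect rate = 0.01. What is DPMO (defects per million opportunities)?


DPMO = defect_rate * 1000000 = 0.01 * 1000000

10000


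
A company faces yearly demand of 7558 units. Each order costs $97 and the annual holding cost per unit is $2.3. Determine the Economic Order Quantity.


Formula: EOQ = sqrt(2 * D * S / H)
Numerator: 2 * 7558 * 97 = 1466252
2DS/H = 1466252 / 2.3 = 637500.9
EOQ = sqrt(637500.9) = 798.4 units

798.4 units


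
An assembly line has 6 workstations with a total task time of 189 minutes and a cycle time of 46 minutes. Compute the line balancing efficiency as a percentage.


Formula: Efficiency = Sum of Task Times / (N_stations * CT) * 100
Total station capacity = 6 stations * 46 min = 276 min
Efficiency = 189 / 276 * 100 = 68.5%

68.5%


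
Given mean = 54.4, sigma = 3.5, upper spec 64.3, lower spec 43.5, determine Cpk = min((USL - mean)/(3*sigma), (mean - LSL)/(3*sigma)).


Cpu = (64.3 - 54.4) / (3 * 3.5) = 0.94
Cpl = (54.4 - 43.5) / (3 * 3.5) = 1.04
Cpk = min(0.94, 1.04) = 0.94

0.94


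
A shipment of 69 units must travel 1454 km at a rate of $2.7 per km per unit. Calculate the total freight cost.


TC = dist * cost * units = 1454 * 2.7 * 69 = $270880.20

$270880.20


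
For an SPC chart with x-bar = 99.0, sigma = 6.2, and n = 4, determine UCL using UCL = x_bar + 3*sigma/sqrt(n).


UCL = 99.0 + 3 * 6.2 / sqrt(4)

108.3


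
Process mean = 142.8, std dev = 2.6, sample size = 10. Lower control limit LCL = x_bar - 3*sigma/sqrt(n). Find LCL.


LCL = 142.8 - 3 * 2.6 / sqrt(10)

140.33


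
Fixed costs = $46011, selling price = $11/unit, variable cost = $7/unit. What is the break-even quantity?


Formula: BEQ = Fixed Costs / (Price - Variable Cost)
Contribution margin = $11 - $7 = $4/unit
BEQ = ceil($46011 / $4/unit) = ceil(11502.75) = 11503 units

11503 units


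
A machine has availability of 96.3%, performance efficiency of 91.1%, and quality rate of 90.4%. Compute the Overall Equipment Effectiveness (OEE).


Formula: OEE = Availability * Performance * Quality / 10000
A * P = 96.3% * 91.1% / 100 = 87.73%
OEE = 87.73% * 90.4% / 100 = 79.3%

79.3%


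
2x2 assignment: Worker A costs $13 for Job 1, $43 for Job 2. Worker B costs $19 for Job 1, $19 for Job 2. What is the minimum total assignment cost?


Option 1: A->1 + B->2 = $13 + $19 = $32
Option 2: A->2 + B->1 = $43 + $19 = $62
Min cost = min($32, $62) = $32

$32


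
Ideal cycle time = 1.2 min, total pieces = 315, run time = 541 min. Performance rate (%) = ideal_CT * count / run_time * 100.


Formula: Performance = (Ideal CT * Total Count) / Run Time * 100
Ideal output time = 1.2 * 315 = 378.0 min
Performance = 378.0 / 541 * 100 = 69.9%

69.9%


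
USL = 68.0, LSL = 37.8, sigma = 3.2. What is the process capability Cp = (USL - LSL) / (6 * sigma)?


Cp = (68.0 - 37.8) / (6 * 3.2)

1.57


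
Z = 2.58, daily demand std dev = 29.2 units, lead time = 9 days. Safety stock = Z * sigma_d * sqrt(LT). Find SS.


Formula: SS = z * sigma_d * sqrt(LT)
sqrt(LT) = sqrt(9) = 3.0
SS = 2.58 * 29.2 * 3.0
SS = 226.0 units

226.0 units


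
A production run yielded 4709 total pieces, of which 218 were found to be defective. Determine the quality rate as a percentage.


Formula: Quality Rate = Good Pieces / Total Pieces * 100
Good pieces = 4709 - 218 = 4491
QR = 4491 / 4709 * 100 = 95.4%

95.4%


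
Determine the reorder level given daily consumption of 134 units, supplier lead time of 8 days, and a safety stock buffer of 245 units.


Formula: ROP = (Daily Demand * Lead Time) + Safety Stock
Demand during lead time = 134 * 8 = 1072 units
ROP = 1072 + 245 = 1317 units

1317 units


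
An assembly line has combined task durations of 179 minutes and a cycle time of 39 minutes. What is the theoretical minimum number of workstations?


Formula: N_min = ceil(Sum of Task Times / Cycle Time)
N_min = ceil(179 min / 39 min) = ceil(4.5897)
N_min = 5 stations

5


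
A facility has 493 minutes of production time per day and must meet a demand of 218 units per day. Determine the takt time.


Formula: Takt Time = Available Production Time / Customer Demand
Takt = 493 min/day / 218 units/day
Takt = 2.26 min/unit

2.26 min/unit


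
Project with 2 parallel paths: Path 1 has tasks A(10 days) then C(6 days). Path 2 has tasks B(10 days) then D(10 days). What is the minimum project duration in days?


Path 1 = 10 + 6 = 16 days
Path 2 = 10 + 10 = 20 days
Duration = max(16, 20) = 20 days

20 days


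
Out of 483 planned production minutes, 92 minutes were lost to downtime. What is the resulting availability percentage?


Formula: Availability = (Planned Time - Downtime) / Planned Time * 100
Uptime = 483 - 92 = 391 min
Availability = 391 / 483 * 100 = 81.0%

81.0%


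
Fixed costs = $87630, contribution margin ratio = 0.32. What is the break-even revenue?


Formula: BER = Fixed Costs / Contribution Margin Ratio
BER = $87630 / 0.32
BER = $273843.75 (to the nearest cent)

$273843.75


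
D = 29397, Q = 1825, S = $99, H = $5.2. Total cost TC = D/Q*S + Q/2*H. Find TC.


TC = 29397/1825 * 99 + 1825/2 * 5.2

$6339.69


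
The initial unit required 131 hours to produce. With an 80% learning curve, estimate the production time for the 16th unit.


Formula: T_n = T_1 * (learning_rate)^(log2(n)) where learning_rate = rate/100
Doublings = log2(16) = 4
T_n = 131 * 0.8^4
T_n = 131 * 0.4096 = 53.7 hours

53.7 hours


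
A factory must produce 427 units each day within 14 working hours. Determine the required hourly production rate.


Formula: Production Rate = Daily Demand / Available Hours
Rate = 427 units/day / 14 hours/day
Rate = 30.5 units/hour

30.5 units/hour


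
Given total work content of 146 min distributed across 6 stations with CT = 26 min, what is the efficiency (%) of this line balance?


Formula: Efficiency = Sum of Task Times / (N_stations * CT) * 100
Total station capacity = 6 stations * 26 min = 156 min
Efficiency = 146 / 156 * 100 = 93.6%

93.6%


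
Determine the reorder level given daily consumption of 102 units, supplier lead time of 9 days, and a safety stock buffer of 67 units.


Formula: ROP = (Daily Demand * Lead Time) + Safety Stock
Demand during lead time = 102 * 9 = 918 units
ROP = 918 + 67 = 985 units

985 units


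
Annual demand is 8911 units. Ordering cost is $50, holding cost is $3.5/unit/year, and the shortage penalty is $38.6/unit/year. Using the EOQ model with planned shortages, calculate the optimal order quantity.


Formula: EOQ* = sqrt(2DS/H) * sqrt((H+P)/P)
Base EOQ = sqrt(2*8911*50/3.5) = 504.58 units
Correction = sqrt((3.5+38.6)/38.6) = 1.04435
EOQ* = 504.58 * 1.04435 = 527.0 units

527.0 units


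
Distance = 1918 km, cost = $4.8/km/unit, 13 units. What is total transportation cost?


TC = dist * cost * units = 1918 * 4.8 * 13 = $119683.20

$119683.20


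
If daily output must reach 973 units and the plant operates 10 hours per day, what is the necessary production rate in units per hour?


Formula: Production Rate = Daily Demand / Available Hours
Rate = 973 units/day / 10 hours/day
Rate = 97.3 units/hour

97.3 units/hour


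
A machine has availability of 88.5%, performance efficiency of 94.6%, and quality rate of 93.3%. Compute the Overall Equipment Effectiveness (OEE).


Formula: OEE = Availability * Performance * Quality / 10000
A * P = 88.5% * 94.6% / 100 = 83.72%
OEE = 83.72% * 93.3% / 100 = 78.1%

78.1%


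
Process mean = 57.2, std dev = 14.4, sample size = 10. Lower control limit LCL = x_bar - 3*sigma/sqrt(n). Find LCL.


LCL = 57.2 - 3 * 14.4 / sqrt(10)

43.54


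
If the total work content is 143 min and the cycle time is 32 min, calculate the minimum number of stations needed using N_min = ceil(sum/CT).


Formula: N_min = ceil(Sum of Task Times / Cycle Time)
N_min = ceil(143 min / 32 min) = ceil(4.4688)
N_min = 5 stations

5
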